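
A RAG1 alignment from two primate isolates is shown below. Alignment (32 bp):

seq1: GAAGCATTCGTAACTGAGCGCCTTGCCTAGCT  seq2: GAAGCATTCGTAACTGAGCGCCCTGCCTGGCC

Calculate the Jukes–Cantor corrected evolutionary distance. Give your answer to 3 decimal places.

The sequences differ at 3 of 32 sites (23, 29, 32), so p = 3/32 = 0.09375.
d = −(3/4) ln(1 − 4p/3) = −0.75 ln(1 − 0.125) = −0.75 ln(0.875)
  = −0.75 × (-0.133531) = 0.100148 substitutions/site.

0.100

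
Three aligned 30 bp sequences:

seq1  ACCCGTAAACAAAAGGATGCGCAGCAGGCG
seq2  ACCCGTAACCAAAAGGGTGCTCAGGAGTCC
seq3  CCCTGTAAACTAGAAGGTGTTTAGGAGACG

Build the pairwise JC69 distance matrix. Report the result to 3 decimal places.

seq1–seq2: 6/30 sites differ → p = 0.2, d = −0.75 ln(1 − 0.266667) = 0.232617 ≈ 0.233.
seq1–seq3: 11/30 sites differ → p ≈ 0.366667, d = −0.75 ln(1 − 0.488889) = 0.503376 ≈ 0.503.
seq2–seq3: 10/30 sites differ → p ≈ 0.333333, d = −0.75 ln(1 − 0.444444) = 0.440839 ≈ 0.441.

d(seq1,seq2) = 0.233, d(seq1,seq3) = 0.503, d(seq2,seq3) = 0.441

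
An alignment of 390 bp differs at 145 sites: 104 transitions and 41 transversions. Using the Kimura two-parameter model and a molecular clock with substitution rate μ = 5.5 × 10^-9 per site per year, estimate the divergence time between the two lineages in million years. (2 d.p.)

51.61

P = 104/390 ≈ 0.266667 and Q = 41/390 ≈ 0.105128.
Under the Kimura two-parameter model, d = −½ ln(1 − 2P − Q) − ¼ ln(1 − 2Q).
1 − 2P − Q = 0.361538, giving −½ ln(0.361538) = 0.508694.
1 − 2Q = 0.789744, giving −¼ ln(0.789744) = 0.059012.
d = 0.508694 + 0.059012 = 0.567706.
Under a molecular clock d = 2μt, so t = d/(2μ) = 0.567706 / (2 × 5.5 × 10^-9) = 51.61 million years.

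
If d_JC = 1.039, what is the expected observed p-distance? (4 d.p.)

p = (3/4)(1 − e^(−4d/3)) = 0.75 × (1 − e^(-1.385333)) = 0.75 × (1 − 0.250240) = 0.562320.

0.5623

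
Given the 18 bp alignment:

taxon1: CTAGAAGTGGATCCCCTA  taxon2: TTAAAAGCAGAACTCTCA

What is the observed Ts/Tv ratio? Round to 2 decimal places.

Transitions are A↔G and C↔T; transversions are all other mismatches.
Transitions: 7. Transversions: 1.
R = 7/1 = 7.00.

7.00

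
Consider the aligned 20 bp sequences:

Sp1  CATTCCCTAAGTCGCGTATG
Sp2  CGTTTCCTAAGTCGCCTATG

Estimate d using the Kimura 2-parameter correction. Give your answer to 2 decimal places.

0.17

Of 20 sites, 2 differences are transitions and 1 are transversions, so P = 2/20 = 0.1 and Q = 1/20 = 0.05.
Under the Kimura two-parameter model, d = −½ ln(1 − 2P − Q) − ¼ ln(1 − 2Q).
1 − 2P − Q = 0.75, giving −½ ln(0.75) = 0.143841.
1 − 2Q = 0.9, giving −¼ ln(0.9) = 0.026340.
d = 0.143841 + 0.026340 = 0.170181.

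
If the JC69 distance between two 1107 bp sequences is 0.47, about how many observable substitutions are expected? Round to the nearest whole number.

Invert JC69: p = (3/4)(1 − e^(−4d/3)) = 0.75 × (1 − e^(-0.626667)) = 0.75 × (1 − 0.534370) = 0.349223.
Expected differing sites = pL ≈ 0.349223 × 1107 = 386.589861 ≈ 387.

387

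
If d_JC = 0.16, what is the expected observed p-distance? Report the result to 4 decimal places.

p = (3/4)(1 − e^(−4d/3)) = 0.75 × (1 − e^(-0.213333)) = 0.75 × (1 − 0.807887) = 0.144085.

0.1441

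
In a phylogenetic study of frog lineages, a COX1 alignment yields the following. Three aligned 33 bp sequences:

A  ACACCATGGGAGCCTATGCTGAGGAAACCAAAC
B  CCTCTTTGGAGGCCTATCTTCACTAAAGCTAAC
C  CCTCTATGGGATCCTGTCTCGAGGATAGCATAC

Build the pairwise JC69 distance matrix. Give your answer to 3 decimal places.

A–B: 13/33 sites differ → p ≈ 0.393939, d = −0.75 ln(1 − 0.525252) = 0.558728 ≈ 0.559.
A–C: 11/33 sites differ → p ≈ 0.333333, d = −0.75 ln(1 − 0.444444) = 0.440839 ≈ 0.441.
B–C: 12/33 sites differ → p ≈ 0.363636, d = −0.75 ln(1 − 0.484848) = 0.497470 ≈ 0.497.

d(A,B) = 0.559, d(A,C) = 0.441, d(B,C) = 0.497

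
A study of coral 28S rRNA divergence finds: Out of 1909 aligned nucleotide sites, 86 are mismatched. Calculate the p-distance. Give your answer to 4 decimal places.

0.0450

p = 86/1909 = 0.045049… ≈ 0.0450 (to 4 d.p.).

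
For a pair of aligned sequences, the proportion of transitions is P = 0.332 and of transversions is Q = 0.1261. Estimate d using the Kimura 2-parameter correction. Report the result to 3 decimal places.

0.853

Under the Kimura two-parameter model, d = −½ ln(1 − 2P − Q) − ¼ ln(1 − 2Q).
1 − 2P − Q = 0.2099, giving −½ ln(0.2099) = 0.780562.
1 − 2Q = 0.7478, giving −¼ ln(0.7478) = 0.072655.
d = 0.780562 + 0.072655 = 0.853217.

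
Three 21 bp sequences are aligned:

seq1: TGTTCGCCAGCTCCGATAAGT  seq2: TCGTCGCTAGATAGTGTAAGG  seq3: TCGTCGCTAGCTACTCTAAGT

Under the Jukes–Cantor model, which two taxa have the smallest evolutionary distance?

seq2 and seq3

seq1–seq2: 9/21 differ, p = 0.429, d = 0.635.
seq1–seq3: 6/21 differ, p = 0.286, d = 0.360.
seq2–seq3: 4/21 differ, p = 0.190, d = 0.220.
The smallest distance is between seq2 and seq3.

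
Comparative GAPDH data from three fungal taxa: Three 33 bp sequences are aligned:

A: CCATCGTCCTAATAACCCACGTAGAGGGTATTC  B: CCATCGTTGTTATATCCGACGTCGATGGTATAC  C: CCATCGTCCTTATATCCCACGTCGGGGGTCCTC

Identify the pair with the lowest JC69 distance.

A and C

A–B: 8/33 differ, p = 0.242, d = 0.293.
A–C: 6/33 differ, p = 0.182, d = 0.208.
B–C: 8/33 differ, p = 0.242, d = 0.293.
The smallest distance is between A and C.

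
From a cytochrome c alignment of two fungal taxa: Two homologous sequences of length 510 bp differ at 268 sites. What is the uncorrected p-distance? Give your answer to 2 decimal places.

0.53

p = 268/510 = 0.525490… ≈ 0.53 (to 2 d.p.).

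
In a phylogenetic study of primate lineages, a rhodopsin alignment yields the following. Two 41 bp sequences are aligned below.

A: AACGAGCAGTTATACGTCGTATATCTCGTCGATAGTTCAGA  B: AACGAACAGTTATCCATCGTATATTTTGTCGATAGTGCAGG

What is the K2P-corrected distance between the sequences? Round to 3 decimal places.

0.199

Of 41 sites, 5 differences are transitions and 2 are transversions, so P = 5/41 ≈ 0.121951 and Q = 2/41 ≈ 0.04878.
Under the Kimura two-parameter model, d = −½ ln(1 − 2P − Q) − ¼ ln(1 − 2Q).
1 − 2P − Q = 0.707318, giving −½ ln(0.707318) = 0.173137.
1 − 2Q = 0.90244, giving −¼ ln(0.90244) = 0.025663.
d = 0.173137 + 0.025663 = 0.198800.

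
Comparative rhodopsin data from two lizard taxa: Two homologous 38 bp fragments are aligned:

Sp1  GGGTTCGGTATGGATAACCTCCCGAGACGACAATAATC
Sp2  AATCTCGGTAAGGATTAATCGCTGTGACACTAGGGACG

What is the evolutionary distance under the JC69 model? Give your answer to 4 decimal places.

0.9074

The sequences differ at 20 of 38 sites, so p = 20/38 ≈ 0.526316.
d = −(3/4) ln(1 − 4p/3) = −0.75 ln(1 − 0.701755) = −0.75 ln(0.298245)
  = −0.75 × (-1.209840) = 0.907380 substitutions/site.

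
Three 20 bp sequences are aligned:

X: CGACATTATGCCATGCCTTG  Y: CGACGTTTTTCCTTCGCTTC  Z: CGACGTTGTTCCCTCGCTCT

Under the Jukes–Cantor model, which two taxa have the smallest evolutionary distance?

X–Y: 7/20 differ, p = 0.350, d = 0.471.
X–Z: 8/20 differ, p = 0.400, d = 0.572.
Y–Z: 4/20 differ, p = 0.200, d = 0.233.
The smallest distance is between Y and Z.

Y and Z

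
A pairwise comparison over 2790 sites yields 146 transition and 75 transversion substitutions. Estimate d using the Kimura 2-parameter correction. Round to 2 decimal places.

0.08

P = 146/2790 ≈ 0.05233 and Q = 75/2790 ≈ 0.026882.
Under the Kimura two-parameter model, d = −½ ln(1 − 2P − Q) − ¼ ln(1 − 2Q).
1 − 2P − Q = 0.868458, giving −½ ln(0.868458) = 0.070518.
1 − 2Q = 0.946236, giving −¼ ln(0.946236) = 0.013816.
d = 0.070518 + 0.013816 = 0.084334.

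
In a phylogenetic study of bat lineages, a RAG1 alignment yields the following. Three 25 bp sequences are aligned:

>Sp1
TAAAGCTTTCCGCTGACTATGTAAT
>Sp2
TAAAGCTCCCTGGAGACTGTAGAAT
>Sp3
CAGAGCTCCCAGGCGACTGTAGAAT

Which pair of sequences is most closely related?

Sp2 and Sp3

Sp1–Sp2: 8/25 differ, p = 0.320, d = 0.417.
Sp1–Sp3: 10/25 differ, p = 0.400, d = 0.572.
Sp2–Sp3: 4/25 differ, p = 0.160, d = 0.180.
The smallest distance is between Sp2 and Sp3.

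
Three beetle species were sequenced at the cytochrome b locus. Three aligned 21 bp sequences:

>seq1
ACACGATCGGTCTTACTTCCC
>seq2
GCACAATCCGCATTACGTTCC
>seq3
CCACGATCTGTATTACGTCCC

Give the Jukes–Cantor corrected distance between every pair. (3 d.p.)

d(seq1,seq2) = 0.441, d(seq1,seq3) = 0.220, d(seq2,seq3) = 0.286

seq1–seq2: 7/21 sites differ → p ≈ 0.333333, d = −0.75 ln(1 − 0.444444) = 0.440839 ≈ 0.441.
seq1–seq3: 4/21 sites differ → p ≈ 0.190476, d = −0.75 ln(1 − 0.253968) = 0.219740 ≈ 0.220.
seq2–seq3: 5/21 sites differ → p ≈ 0.238095, d = −0.75 ln(1 − 0.31746) = 0.286451 ≈ 0.286.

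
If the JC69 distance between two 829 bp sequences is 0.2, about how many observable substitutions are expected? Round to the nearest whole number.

Invert JC69: p = (3/4)(1 − e^(−4d/3)) = 0.75 × (1 − e^(-0.266667)) = 0.75 × (1 − 0.765928) = 0.175554.
Expected differing sites = pL ≈ 0.175554 × 829 = 145.534266 ≈ 146.

146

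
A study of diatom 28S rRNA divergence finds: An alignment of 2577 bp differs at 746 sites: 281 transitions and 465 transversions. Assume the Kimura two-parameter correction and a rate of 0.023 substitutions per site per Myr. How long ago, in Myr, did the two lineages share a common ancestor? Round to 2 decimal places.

7.96

P = 281/2577 ≈ 0.109042 and Q = 465/2577 ≈ 0.180442.
Under the Kimura two-parameter model, d = −½ ln(1 − 2P − Q) − ¼ ln(1 − 2Q).
1 − 2P − Q = 0.601474, giving −½ ln(0.601474) = 0.254186.
1 − 2Q = 0.639116, giving −¼ ln(0.639116) = 0.111917.
d = 0.254186 + 0.111917 = 0.366103.
Under a molecular clock d = 2μt, so t = d/(2μ) = 0.366103 / (2 × 0.023) = 7.96 Myr.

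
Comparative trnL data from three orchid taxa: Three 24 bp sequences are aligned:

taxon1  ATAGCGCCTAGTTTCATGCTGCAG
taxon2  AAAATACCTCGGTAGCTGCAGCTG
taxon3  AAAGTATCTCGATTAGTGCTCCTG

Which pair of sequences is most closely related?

taxon2 and taxon3

taxon1–taxon2: 11/24 differ, p = 0.458, d = 0.708.
taxon1–taxon3: 10/24 differ, p = 0.417, d = 0.608.
taxon2–taxon3: 8/24 differ, p = 0.333, d = 0.441.
The smallest distance is between taxon2 and taxon3.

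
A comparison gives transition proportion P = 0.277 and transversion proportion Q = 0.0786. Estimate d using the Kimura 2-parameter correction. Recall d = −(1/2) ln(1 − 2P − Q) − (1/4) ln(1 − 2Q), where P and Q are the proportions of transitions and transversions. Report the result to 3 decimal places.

Under the Kimura two-parameter model, d = −½ ln(1 − 2P − Q) − ¼ ln(1 − 2Q).
1 − 2P − Q = 0.3674, giving −½ ln(0.3674) = 0.500652.
1 − 2Q = 0.8428, giving −¼ ln(0.8428) = 0.042756.
d = 0.500652 + 0.042756 = 0.543408.

0.543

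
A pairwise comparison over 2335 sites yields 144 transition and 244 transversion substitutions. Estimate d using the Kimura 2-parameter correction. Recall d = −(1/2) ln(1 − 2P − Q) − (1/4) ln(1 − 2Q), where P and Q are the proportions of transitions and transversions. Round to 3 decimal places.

0.188

P = 144/2335 ≈ 0.06167 and Q = 244/2335 ≈ 0.104497.
Under the Kimura two-parameter model, d = −½ ln(1 − 2P − Q) − ¼ ln(1 − 2Q).
1 − 2P − Q = 0.772163, giving −½ ln(0.772163) = 0.129280.
1 − 2Q = 0.791006, giving −¼ ln(0.791006) = 0.058612.
d = 0.129280 + 0.058612 = 0.187892.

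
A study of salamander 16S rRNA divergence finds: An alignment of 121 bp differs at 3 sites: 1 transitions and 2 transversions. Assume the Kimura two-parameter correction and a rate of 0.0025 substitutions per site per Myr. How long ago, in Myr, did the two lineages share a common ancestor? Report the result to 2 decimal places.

5.04

P = 1/121 ≈ 0.008264 and Q = 2/121 ≈ 0.016529.
Under the Kimura two-parameter model, d = −½ ln(1 − 2P − Q) − ¼ ln(1 − 2Q).
1 − 2P − Q = 0.966943, giving −½ ln(0.966943) = 0.016808.
1 − 2Q = 0.966942, giving −¼ ln(0.966942) = 0.008404.
d = 0.016808 + 0.008404 = 0.025212.
Under a molecular clock d = 2μt, so t = d/(2μ) = 0.025212 / (2 × 0.0025) = 5.04 Myr.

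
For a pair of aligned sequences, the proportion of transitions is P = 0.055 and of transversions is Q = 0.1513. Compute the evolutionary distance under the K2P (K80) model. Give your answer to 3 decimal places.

0.242

Under the Kimura two-parameter model, d = −½ ln(1 − 2P − Q) − ¼ ln(1 − 2Q).
1 − 2P − Q = 0.7387, giving −½ ln(0.7387) = 0.151432.
1 − 2Q = 0.6974, giving −¼ ln(0.6974) = 0.090099.
d = 0.151432 + 0.090099 = 0.241531.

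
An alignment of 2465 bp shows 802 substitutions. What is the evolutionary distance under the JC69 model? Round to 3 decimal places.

p = 802/2465 ≈ 0.325355.
d = −(3/4) ln(1 − 4p/3) = −0.75 ln(1 − 0.433807) = −0.75 ln(0.566193)
  = −0.75 × (-0.568820) = 0.426615 substitutions/site.

0.427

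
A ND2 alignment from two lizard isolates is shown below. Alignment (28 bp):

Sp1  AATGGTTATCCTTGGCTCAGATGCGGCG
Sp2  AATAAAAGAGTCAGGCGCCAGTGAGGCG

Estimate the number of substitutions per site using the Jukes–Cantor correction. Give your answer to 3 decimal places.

The sequences differ at 15 of 28 sites, so p = 15/28 ≈ 0.535714.
d = −(3/4) ln(1 − 4p/3) = −0.75 ln(1 − 0.714285) = −0.75 ln(0.285715)
  = −0.75 × (-1.252760) = 0.939570 substitutions/site.

0.940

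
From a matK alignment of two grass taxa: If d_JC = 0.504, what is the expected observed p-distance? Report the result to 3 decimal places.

p = (3/4)(1 − e^(−4d/3)) = 0.75 × (1 − e^(-0.672)) = 0.75 × (1 − 0.510686) = 0.366986.

0.367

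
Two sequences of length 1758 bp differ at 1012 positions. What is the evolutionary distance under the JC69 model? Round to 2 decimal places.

1.09

p = 1012/1758 ≈ 0.575654.
d = −(3/4) ln(1 − 4p/3) = −0.75 ln(1 − 0.767539) = −0.75 ln(0.232461)
  = −0.75 × (-1.459033) = 1.094275 substitutions/site.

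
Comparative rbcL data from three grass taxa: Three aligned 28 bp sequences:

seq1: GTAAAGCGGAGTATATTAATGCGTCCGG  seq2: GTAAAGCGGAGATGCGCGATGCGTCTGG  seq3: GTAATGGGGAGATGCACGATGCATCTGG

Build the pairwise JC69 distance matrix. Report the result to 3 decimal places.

seq1–seq2: 8/28 sites differ → p ≈ 0.285714, d = −0.75 ln(1 − 0.380952) = 0.359679 ≈ 0.360.
seq1–seq3: 11/28 sites differ → p ≈ 0.392857, d = −0.75 ln(1 − 0.523809) = 0.556452 ≈ 0.556.
seq2–seq3: 4/28 sites differ → p ≈ 0.142857, d = −0.75 ln(1 − 0.190476) = 0.158482 ≈ 0.158.

d(seq1,seq2) = 0.360, d(seq1,seq3) = 0.556, d(seq2,seq3) = 0.158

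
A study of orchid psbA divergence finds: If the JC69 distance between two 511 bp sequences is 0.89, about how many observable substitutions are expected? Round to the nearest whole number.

266

Invert JC69: p = (3/4)(1 − e^(−4d/3)) = 0.75 × (1 − e^(-1.186667)) = 0.75 × (1 − 0.305237) = 0.521072.
Expected differing sites = pL ≈ 0.521072 × 511 = 266.267792 ≈ 266.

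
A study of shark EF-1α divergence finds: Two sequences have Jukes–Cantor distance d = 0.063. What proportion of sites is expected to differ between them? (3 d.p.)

p = (3/4)(1 − e^(−4d/3)) = 0.75 × (1 − e^(-0.084)) = 0.75 × (1 − 0.919431) = 0.060427.

0.060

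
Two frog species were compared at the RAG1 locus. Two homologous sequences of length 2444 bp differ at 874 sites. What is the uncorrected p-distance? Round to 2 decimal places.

0.36

p = 874/2444 = 0.357610… ≈ 0.36 (to 2 d.p.).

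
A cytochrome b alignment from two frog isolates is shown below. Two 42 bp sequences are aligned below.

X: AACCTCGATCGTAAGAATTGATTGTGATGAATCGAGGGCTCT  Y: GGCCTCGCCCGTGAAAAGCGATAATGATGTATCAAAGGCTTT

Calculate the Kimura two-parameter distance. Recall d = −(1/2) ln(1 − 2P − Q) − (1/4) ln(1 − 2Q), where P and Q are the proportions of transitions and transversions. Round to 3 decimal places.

0.476

Of 42 sites, 10 differences are transitions and 4 are transversions, so P = 10/42 ≈ 0.238095 and Q = 4/42 ≈ 0.095238.
Under the Kimura two-parameter model, d = −½ ln(1 − 2P − Q) − ¼ ln(1 − 2Q).
1 − 2P − Q = 0.428572, giving −½ ln(0.428572) = 0.423648.
1 − 2Q = 0.809524, giving −¼ ln(0.809524) = 0.052827.
d = 0.423648 + 0.052827 = 0.476475.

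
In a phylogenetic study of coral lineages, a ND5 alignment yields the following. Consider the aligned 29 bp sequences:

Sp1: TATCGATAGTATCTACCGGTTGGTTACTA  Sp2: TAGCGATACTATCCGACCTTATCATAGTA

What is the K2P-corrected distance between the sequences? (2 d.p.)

0.62

Of 29 sites, 2 differences are transitions and 10 are transversions, so P = 2/29 ≈ 0.068966 and Q = 10/29 ≈ 0.344828.
Under the Kimura two-parameter model, d = −½ ln(1 − 2P − Q) − ¼ ln(1 − 2Q).
1 − 2P − Q = 0.51724, giving −½ ln(0.51724) = 0.329624.
1 − 2Q = 0.310344, giving −¼ ln(0.310344) = 0.292518.
d = 0.329624 + 0.292518 = 0.622142.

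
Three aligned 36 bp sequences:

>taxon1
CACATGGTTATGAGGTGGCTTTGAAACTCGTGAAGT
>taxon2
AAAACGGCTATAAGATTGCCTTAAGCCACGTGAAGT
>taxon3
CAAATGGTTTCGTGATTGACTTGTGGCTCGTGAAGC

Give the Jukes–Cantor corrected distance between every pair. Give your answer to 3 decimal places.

d(taxon1,taxon2) = 0.441, d(taxon1,taxon3) = 0.441, d(taxon2,taxon3) = 0.493

taxon1–taxon2: 12/36 sites differ → p ≈ 0.333333, d = −0.75 ln(1 − 0.444444) = 0.440839 ≈ 0.441.
taxon1–taxon3: 12/36 sites differ → p ≈ 0.333333, d = −0.75 ln(1 − 0.444444) = 0.440839 ≈ 0.441.
taxon2–taxon3: 13/36 sites differ → p ≈ 0.361111, d = −0.75 ln(1 − 0.481481) = 0.492584 ≈ 0.493.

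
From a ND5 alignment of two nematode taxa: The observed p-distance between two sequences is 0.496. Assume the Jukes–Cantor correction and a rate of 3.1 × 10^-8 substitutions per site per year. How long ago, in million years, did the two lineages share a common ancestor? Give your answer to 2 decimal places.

13.10

d = −(3/4) ln(1 − 4p/3) = −0.75 ln(1 − 0.661333) = −0.75 ln(0.338667)
  = −0.75 × (-1.082738) = 0.812054 substitutions/site.
Under a molecular clock d = 2μt, so t = d/(2μ) = 0.812054 / (2 × 3.1 × 10^-8) = 13.10 million years.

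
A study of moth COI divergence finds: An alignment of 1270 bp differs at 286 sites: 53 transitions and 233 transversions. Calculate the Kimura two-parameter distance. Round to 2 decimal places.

P = 53/1270 ≈ 0.041732 and Q = 233/1270 ≈ 0.183465.
Under the Kimura two-parameter model, d = −½ ln(1 − 2P − Q) − ¼ ln(1 − 2Q).
1 − 2P − Q = 0.733071, giving −½ ln(0.733071) = 0.155256.
1 − 2Q = 0.63307, giving −¼ ln(0.63307) = 0.114294.
d = 0.155256 + 0.114294 = 0.269550.

0.27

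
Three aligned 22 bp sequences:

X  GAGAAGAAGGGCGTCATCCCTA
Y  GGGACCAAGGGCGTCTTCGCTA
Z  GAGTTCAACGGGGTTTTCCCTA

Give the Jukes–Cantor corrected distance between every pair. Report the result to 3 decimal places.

d(X,Y) = 0.271, d(X,Z) = 0.414, d(Y,Z) = 0.414

X–Y: 5/22 sites differ → p ≈ 0.227273, d = −0.75 ln(1 − 0.303031) = 0.270761 ≈ 0.271.
X–Z: 7/22 sites differ → p ≈ 0.318182, d = −0.75 ln(1 − 0.424243) = 0.414052 ≈ 0.414.
Y–Z: 7/22 sites differ → p ≈ 0.318182, d = −0.75 ln(1 − 0.424243) = 0.414052 ≈ 0.414.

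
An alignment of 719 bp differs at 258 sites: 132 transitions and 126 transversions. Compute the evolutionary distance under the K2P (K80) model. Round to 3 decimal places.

P = 132/719 ≈ 0.183588 and Q = 126/719 ≈ 0.175243.
Under the Kimura two-parameter model, d = −½ ln(1 − 2P − Q) − ¼ ln(1 − 2Q).
1 − 2P − Q = 0.457581, giving −½ ln(0.457581) = 0.390901.
1 − 2Q = 0.649514, giving −¼ ln(0.649514) = 0.107883.
d = 0.390901 + 0.107883 = 0.498784.

0.499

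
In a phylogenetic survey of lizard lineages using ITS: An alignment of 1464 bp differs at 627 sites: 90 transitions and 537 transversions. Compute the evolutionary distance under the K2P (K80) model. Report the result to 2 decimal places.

P = 90/1464 ≈ 0.061475 and Q = 537/1464 ≈ 0.366803.
Under the Kimura two-parameter model, d = −½ ln(1 − 2P − Q) − ¼ ln(1 − 2Q).
1 − 2P − Q = 0.510247, giving −½ ln(0.510247) = 0.336430.
1 − 2Q = 0.266394, giving −¼ ln(0.266394) = 0.330695.
d = 0.336430 + 0.330695 = 0.667125.

0.67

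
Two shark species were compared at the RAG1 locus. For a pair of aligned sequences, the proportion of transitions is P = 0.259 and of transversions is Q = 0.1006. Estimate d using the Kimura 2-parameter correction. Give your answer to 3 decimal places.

0.538

Under the Kimura two-parameter model, d = −½ ln(1 − 2P − Q) − ¼ ln(1 − 2Q).
1 − 2P − Q = 0.3814, giving −½ ln(0.3814) = 0.481953.
1 − 2Q = 0.7988, giving −¼ ln(0.7988) = 0.056161.
d = 0.481953 + 0.056161 = 0.538114.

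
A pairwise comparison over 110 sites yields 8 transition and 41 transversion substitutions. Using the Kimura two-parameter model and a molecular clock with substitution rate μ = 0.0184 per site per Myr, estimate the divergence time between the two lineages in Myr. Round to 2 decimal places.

P = 8/110 ≈ 0.072727 and Q = 41/110 ≈ 0.372727.
Under the Kimura two-parameter model, d = −½ ln(1 − 2P − Q) − ¼ ln(1 − 2Q).
1 − 2P − Q = 0.481819, giving −½ ln(0.481819) = 0.365093.
1 − 2Q = 0.254546, giving −¼ ln(0.254546) = 0.342068.
d = 0.365093 + 0.342068 = 0.707161.
Under a molecular clock d = 2μt, so t = d/(2μ) = 0.707161 / (2 × 0.0184) = 19.22 Myr.

19.22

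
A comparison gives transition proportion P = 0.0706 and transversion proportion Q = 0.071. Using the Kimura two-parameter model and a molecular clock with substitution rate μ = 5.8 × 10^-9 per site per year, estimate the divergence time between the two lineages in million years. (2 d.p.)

Under the Kimura two-parameter model, d = −½ ln(1 − 2P − Q) − ¼ ln(1 − 2Q).
1 − 2P − Q = 0.7878, giving −½ ln(0.7878) = 0.119256.
1 − 2Q = 0.858, giving −¼ ln(0.858) = 0.038288.
d = 0.119256 + 0.038288 = 0.157544.
Under a molecular clock d = 2μt, so t = d/(2μ) = 0.157544 / (2 × 5.8 × 10^-9) = 13.58 million years.

13.58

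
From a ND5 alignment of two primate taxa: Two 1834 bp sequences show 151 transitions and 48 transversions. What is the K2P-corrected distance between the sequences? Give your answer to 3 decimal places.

0.119

P = 151/1834 ≈ 0.082334 and Q = 48/1834 ≈ 0.026172.
Under the Kimura two-parameter model, d = −½ ln(1 − 2P − Q) − ¼ ln(1 − 2Q).
1 − 2P − Q = 0.80916, giving −½ ln(0.80916) = 0.105879.
1 − 2Q = 0.947656, giving −¼ ln(0.947656) = 0.013441.
d = 0.105879 + 0.013441 = 0.119320.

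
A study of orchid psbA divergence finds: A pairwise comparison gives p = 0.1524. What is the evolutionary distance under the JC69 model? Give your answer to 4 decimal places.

0.1704

d = −(3/4) ln(1 − 4p/3) = −0.75 ln(1 − 0.2032) = −0.75 ln(0.7968)
  = −0.75 × (-0.227152) = 0.170364 substitutions/site.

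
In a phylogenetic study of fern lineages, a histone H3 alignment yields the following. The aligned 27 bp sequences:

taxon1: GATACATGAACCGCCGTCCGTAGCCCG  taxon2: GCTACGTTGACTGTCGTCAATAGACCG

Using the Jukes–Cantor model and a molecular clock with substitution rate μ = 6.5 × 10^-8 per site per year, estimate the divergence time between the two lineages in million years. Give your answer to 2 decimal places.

The sequences differ at 9 of 27 sites (2, 6, 8, 9, 12, 14, 19, 20, 24), so p = 9/27 ≈ 0.333333.
d = −(3/4) ln(1 − 4p/3) = −0.75 ln(1 − 0.444444) = −0.75 ln(0.555556)
  = −0.75 × (-0.587786) = 0.440840 substitutions/site.
Under a molecular clock d = 2μt, so t = d/(2μ) = 0.440840 / (2 × 6.5 × 10^-8) = 3.39 million years.

3.39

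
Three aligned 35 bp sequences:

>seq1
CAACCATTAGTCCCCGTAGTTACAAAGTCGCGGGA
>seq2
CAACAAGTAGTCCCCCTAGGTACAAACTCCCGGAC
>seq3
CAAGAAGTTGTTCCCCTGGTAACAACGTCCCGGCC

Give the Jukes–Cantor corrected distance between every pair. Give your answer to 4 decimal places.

d(seq1,seq2) = 0.2726, d(seq1,seq3) = 0.4582, d(seq2,seq3) = 0.3149

seq1–seq2: 8/35 sites differ → p ≈ 0.228571, d = −0.75 ln(1 − 0.304761) = 0.272625 ≈ 0.2726.
seq1–seq3: 12/35 sites differ → p ≈ 0.342857, d = −0.75 ln(1 − 0.457143) = 0.458182 ≈ 0.4582.
seq2–seq3: 9/35 sites differ → p ≈ 0.257143, d = −0.75 ln(1 − 0.342857) = 0.314890 ≈ 0.3149.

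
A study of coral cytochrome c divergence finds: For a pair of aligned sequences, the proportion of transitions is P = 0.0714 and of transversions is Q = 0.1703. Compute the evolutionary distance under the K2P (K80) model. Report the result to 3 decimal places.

0.292

Under the Kimura two-parameter model, d = −½ ln(1 − 2P − Q) − ¼ ln(1 − 2Q).
1 − 2P − Q = 0.6869, giving −½ ln(0.6869) = 0.187783.
1 − 2Q = 0.6594, giving −¼ ln(0.6594) = 0.104106.
d = 0.187783 + 0.104106 = 0.291889.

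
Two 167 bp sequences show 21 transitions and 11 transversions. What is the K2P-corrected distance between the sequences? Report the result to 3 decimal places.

P = 21/167 ≈ 0.125749 and Q = 11/167 ≈ 0.065868.
Under the Kimura two-parameter model, d = −½ ln(1 − 2P − Q) − ¼ ln(1 − 2Q).
1 − 2P − Q = 0.682634, giving −½ ln(0.682634) = 0.190898.
1 − 2Q = 0.868264, giving −¼ ln(0.868264) = 0.035315.
d = 0.190898 + 0.035315 = 0.226213.

0.226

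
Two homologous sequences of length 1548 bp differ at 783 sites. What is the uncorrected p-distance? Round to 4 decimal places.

p = 783/1548 = 0.505813… ≈ 0.5058 (to 4 d.p.).

0.5058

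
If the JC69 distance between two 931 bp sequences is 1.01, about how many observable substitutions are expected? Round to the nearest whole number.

Invert JC69: p = (3/4)(1 − e^(−4d/3)) = 0.75 × (1 − e^(-1.346667)) = 0.75 × (1 − 0.260106) = 0.554921.
Expected differing sites = pL ≈ 0.554921 × 931 = 516.631451 ≈ 517.

517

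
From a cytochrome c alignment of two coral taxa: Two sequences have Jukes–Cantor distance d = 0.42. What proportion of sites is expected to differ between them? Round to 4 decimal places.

p = (3/4)(1 − e^(−4d/3)) = 0.75 × (1 − e^(-0.56)) = 0.75 × (1 − 0.571209) = 0.321593.

0.3216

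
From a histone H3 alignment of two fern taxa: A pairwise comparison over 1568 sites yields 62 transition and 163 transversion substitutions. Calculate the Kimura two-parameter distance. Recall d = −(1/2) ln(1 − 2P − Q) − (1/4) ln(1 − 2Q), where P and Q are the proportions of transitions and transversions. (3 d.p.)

0.159

P = 62/1568 ≈ 0.039541 and Q = 163/1568 ≈ 0.103954.
Under the Kimura two-parameter model, d = −½ ln(1 − 2P − Q) − ¼ ln(1 − 2Q).
1 − 2P − Q = 0.816964, giving −½ ln(0.816964) = 0.101080.
1 − 2Q = 0.792092, giving −¼ ln(0.792092) = 0.058269.
d = 0.101080 + 0.058269 = 0.159349.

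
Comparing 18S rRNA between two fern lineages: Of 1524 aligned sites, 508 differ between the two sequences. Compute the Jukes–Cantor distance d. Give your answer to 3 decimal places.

p = 508/1524 ≈ 0.333333.
d = −(3/4) ln(1 − 4p/3) = −0.75 ln(1 − 0.444444) = −0.75 ln(0.555556)
  = −0.75 × (-0.587786) = 0.440840 substitutions/site.

0.441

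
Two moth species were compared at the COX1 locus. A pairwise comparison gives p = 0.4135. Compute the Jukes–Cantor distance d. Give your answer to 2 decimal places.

0.60

d = −(3/4) ln(1 − 4p/3) = −0.75 ln(1 − 0.551333) = −0.75 ln(0.448667)
  = −0.75 × (-0.801474) = 0.601106 substitutions/site.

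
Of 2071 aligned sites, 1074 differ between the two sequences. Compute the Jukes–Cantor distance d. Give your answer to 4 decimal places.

0.8819

p = 1074/2071 ≈ 0.51859.
d = −(3/4) ln(1 − 4p/3) = −0.75 ln(1 − 0.691453) = −0.75 ln(0.308547)
  = −0.75 × (-1.175881) = 0.881911 substitutions/site.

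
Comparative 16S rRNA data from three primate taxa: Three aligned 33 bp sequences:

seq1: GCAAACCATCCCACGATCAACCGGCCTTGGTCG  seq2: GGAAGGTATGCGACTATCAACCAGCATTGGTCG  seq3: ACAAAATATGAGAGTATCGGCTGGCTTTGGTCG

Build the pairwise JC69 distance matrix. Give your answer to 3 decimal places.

d(seq1,seq2) = 0.339, d(seq1,seq3) = 0.497, d(seq2,seq3) = 0.441

seq1–seq2: 9/33 sites differ → p ≈ 0.272727, d = −0.75 ln(1 − 0.363636) = 0.338988 ≈ 0.339.
seq1–seq3: 12/33 sites differ → p ≈ 0.363636, d = −0.75 ln(1 − 0.484848) = 0.497470 ≈ 0.497.
seq2–seq3: 11/33 sites differ → p ≈ 0.333333, d = −0.75 ln(1 − 0.444444) = 0.440839 ≈ 0.441.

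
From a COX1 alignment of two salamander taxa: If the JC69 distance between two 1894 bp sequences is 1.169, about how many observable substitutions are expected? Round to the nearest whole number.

Invert JC69: p = (3/4)(1 − e^(−4d/3)) = 0.75 × (1 − e^(-1.558667)) = 0.75 × (1 − 0.210416) = 0.592188.
Expected differing sites = pL ≈ 0.592188 × 1894 = 1121.604072 ≈ 1122.

1122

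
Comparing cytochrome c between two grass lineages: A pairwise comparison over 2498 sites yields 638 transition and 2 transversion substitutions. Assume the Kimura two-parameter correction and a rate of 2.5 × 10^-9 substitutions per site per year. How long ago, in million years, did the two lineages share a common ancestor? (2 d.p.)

P = 638/2498 ≈ 0.255404 and Q = 2/2498 ≈ 0.000801.
Under the Kimura two-parameter model, d = −½ ln(1 − 2P − Q) − ¼ ln(1 − 2Q).
1 − 2P − Q = 0.488391, giving −½ ln(0.488391) = 0.358319.
1 − 2Q = 0.998398, giving −¼ ln(0.998398) = 0.000401.
d = 0.358319 + 0.000401 = 0.358720.
Under a molecular clock d = 2μt, so t = d/(2μ) = 0.358720 / (2 × 2.5 × 10^-9) = 71.74 million years.

71.74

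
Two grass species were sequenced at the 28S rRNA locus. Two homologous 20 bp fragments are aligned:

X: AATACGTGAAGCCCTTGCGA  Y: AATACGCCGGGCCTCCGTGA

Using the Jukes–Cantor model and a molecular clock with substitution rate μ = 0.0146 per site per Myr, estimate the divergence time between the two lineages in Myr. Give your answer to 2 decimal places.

19.58

The sequences differ at 8 of 20 sites (7, 8, 9, 10, 14, 15, 16, 18), so p = 8/20 = 0.4.
d = −(3/4) ln(1 − 4p/3) = −0.75 ln(1 − 0.533333) = −0.75 ln(0.466667)
  = −0.75 × (-0.762139) = 0.571604 substitutions/site.
Under a molecular clock d = 2μt, so t = d/(2μ) = 0.571604 / (2 × 0.0146) = 19.58 Myr.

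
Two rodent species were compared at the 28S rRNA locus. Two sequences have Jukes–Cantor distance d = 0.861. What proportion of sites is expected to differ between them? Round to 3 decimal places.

0.512

p = (3/4)(1 − e^(−4d/3)) = 0.75 × (1 − e^(-1.148)) = 0.75 × (1 − 0.317271) = 0.512047.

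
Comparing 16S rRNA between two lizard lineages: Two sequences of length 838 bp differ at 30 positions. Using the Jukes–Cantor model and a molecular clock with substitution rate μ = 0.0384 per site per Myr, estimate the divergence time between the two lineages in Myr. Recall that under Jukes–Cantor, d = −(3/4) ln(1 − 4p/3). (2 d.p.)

0.48

p = 30/838 ≈ 0.0358.
d = −(3/4) ln(1 − 4p/3) = −0.75 ln(1 − 0.047733) = −0.75 ln(0.952267)
  = −0.75 × (-0.048910) = 0.036683 substitutions/site.
Under a molecular clock d = 2μt, so t = d/(2μ) = 0.036683 / (2 × 0.0384) = 0.48 Myr.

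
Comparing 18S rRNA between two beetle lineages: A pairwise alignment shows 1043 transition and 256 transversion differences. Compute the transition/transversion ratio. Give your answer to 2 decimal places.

4.07

R = 1043/256 = 4.074218… ≈ 4.07 (to 2 d.p.).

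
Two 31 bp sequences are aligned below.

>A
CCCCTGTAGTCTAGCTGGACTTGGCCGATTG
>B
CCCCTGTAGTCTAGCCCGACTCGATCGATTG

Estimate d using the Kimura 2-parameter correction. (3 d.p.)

0.188

Of 31 sites, 4 differences are transitions and 1 are transversions, so P = 4/31 ≈ 0.129032 and Q = 1/31 ≈ 0.032258.
Under the Kimura two-parameter model, d = −½ ln(1 − 2P − Q) − ¼ ln(1 − 2Q).
1 − 2P − Q = 0.709678, giving −½ ln(0.709678) = 0.171472.
1 − 2Q = 0.935484, giving −¼ ln(0.935484) = 0.016673.
d = 0.171472 + 0.016673 = 0.188145.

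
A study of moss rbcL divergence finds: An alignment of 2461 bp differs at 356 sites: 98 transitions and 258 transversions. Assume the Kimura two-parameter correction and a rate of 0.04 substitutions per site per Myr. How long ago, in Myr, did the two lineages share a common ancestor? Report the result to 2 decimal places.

P = 98/2461 ≈ 0.039821 and Q = 258/2461 ≈ 0.104835.
Under the Kimura two-parameter model, d = −½ ln(1 − 2P − Q) − ¼ ln(1 − 2Q).
1 − 2P − Q = 0.815523, giving −½ ln(0.815523) = 0.101963.
1 − 2Q = 0.79033, giving −¼ ln(0.79033) = 0.058826.
d = 0.101963 + 0.058826 = 0.160789.
Under a molecular clock d = 2μt, so t = d/(2μ) = 0.160789 / (2 × 0.04) = 2.01 Myr.

2.01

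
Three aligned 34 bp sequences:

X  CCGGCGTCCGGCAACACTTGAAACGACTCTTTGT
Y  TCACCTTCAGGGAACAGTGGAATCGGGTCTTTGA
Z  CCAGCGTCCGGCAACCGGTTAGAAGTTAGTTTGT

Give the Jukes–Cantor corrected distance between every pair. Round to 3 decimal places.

d(X,Y) = 0.477, d(X,Z) = 0.423, d(Y,Z) = 0.824

X–Y: 12/34 sites differ → p ≈ 0.352941, d = −0.75 ln(1 − 0.470588) = 0.476991 ≈ 0.477.
X–Z: 11/34 sites differ → p ≈ 0.323529, d = −0.75 ln(1 − 0.431372) = 0.423397 ≈ 0.423.
Y–Z: 17/34 sites differ → p = 0.5, d = −0.75 ln(1 − 0.666667) = 0.823960 ≈ 0.824.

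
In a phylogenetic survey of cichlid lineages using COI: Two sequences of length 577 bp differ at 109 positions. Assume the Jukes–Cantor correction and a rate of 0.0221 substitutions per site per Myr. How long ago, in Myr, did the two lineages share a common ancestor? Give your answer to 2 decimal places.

4.92

p = 109/577 ≈ 0.188908.
d = −(3/4) ln(1 − 4p/3) = −0.75 ln(1 − 0.251877) = −0.75 ln(0.748123)
  = −0.75 × (-0.290188) = 0.217641 substitutions/site.
Under a molecular clock d = 2μt, so t = d/(2μ) = 0.217641 / (2 × 0.0221) = 4.92 Myr.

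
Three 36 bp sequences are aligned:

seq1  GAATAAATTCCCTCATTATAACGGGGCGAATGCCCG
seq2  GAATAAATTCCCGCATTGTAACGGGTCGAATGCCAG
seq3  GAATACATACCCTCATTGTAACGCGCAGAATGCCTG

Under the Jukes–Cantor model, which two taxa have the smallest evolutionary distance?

seq1 and seq2

seq1–seq2: 4/36 differ, p = 0.111, d = 0.120.
seq1–seq3: 7/36 differ, p = 0.194, d = 0.225.
seq2–seq3: 7/36 differ, p = 0.194, d = 0.225.
The smallest distance is between seq1 and seq2.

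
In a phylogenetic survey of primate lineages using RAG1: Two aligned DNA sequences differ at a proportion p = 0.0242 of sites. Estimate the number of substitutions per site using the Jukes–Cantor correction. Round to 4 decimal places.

0.0246

d = −(3/4) ln(1 − 4p/3) = −0.75 ln(1 − 0.032267) = −0.75 ln(0.967733)
  = −0.75 × (-0.032799) = 0.024599 substitutions/site.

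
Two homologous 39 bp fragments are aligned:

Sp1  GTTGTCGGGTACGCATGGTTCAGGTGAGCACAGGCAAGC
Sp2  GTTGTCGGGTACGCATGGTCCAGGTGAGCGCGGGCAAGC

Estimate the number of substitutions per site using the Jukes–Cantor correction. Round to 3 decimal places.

The sequences differ at 3 of 39 sites (20, 30, 32), so p = 3/39 ≈ 0.076923.
d = −(3/4) ln(1 − 4p/3) = −0.75 ln(1 − 0.102564) = −0.75 ln(0.897436)
  = −0.75 × (-0.108213) = 0.081160 substitutions/site.

0.081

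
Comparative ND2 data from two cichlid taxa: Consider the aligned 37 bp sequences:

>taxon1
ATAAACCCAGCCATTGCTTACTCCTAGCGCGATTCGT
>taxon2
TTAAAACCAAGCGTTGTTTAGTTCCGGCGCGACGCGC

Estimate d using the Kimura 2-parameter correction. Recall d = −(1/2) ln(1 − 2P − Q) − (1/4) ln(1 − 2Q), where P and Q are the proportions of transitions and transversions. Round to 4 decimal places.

0.4979

Of 37 sites, 8 differences are transitions and 5 are transversions, so P = 8/37 ≈ 0.216216 and Q = 5/37 ≈ 0.135135.
Under the Kimura two-parameter model, d = −½ ln(1 − 2P − Q) − ¼ ln(1 − 2Q).
1 − 2P − Q = 0.432433, giving −½ ln(0.432433) = 0.419164.
1 − 2Q = 0.72973, giving −¼ ln(0.72973) = 0.078770.
d = 0.419164 + 0.078770 = 0.497934.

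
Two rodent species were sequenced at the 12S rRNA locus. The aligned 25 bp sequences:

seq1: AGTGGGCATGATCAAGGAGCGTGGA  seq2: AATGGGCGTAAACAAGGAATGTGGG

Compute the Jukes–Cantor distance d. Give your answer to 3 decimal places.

The sequences differ at 7 of 25 sites (2, 8, 10, 12, 19, 20, 25), so p = 7/25 = 0.28.
d = −(3/4) ln(1 − 4p/3) = −0.75 ln(1 − 0.373333) = −0.75 ln(0.626667)
  = −0.75 × (-0.467340) = 0.350505 substitutions/site.

0.351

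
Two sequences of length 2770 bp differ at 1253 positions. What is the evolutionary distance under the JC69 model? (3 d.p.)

p = 1253/2770 ≈ 0.452347.
d = −(3/4) ln(1 − 4p/3) = −0.75 ln(1 − 0.603129) = −0.75 ln(0.396871)
  = −0.75 × (-0.924144) = 0.693108 substitutions/site.

0.693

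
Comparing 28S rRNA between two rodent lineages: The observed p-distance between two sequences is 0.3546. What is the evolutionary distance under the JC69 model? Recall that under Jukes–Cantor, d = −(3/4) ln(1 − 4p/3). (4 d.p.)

d = −(3/4) ln(1 − 4p/3) = −0.75 ln(1 − 0.4728) = −0.75 ln(0.5272)
  = −0.75 × (-0.640175) = 0.480131 substitutions/site.

0.4801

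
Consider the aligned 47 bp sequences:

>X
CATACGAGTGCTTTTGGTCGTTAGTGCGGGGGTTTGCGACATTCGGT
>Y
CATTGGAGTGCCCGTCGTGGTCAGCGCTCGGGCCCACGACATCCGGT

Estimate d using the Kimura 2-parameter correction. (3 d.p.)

0.468

Of 47 sites, 9 differences are transitions and 7 are transversions, so P = 9/47 ≈ 0.191489 and Q = 7/47 ≈ 0.148936.
Under the Kimura two-parameter model, d = −½ ln(1 − 2P − Q) − ¼ ln(1 − 2Q).
1 − 2P − Q = 0.468086, giving −½ ln(0.468086) = 0.379552.
1 − 2Q = 0.702128, giving −¼ ln(0.702128) = 0.088410.
d = 0.379552 + 0.088410 = 0.467962.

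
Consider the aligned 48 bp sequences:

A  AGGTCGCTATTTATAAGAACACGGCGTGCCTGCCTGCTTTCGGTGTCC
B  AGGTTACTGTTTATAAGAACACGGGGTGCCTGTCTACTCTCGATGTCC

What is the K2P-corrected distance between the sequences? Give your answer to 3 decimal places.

Of 48 sites, 7 differences are transitions and 1 are transversions, so P = 7/48 ≈ 0.145833 and Q = 1/48 ≈ 0.020833.
Under the Kimura two-parameter model, d = −½ ln(1 − 2P − Q) − ¼ ln(1 − 2Q).
1 − 2P − Q = 0.687501, giving −½ ln(0.687501) = 0.187346.
1 − 2Q = 0.958334, giving −¼ ln(0.958334) = 0.010640.
d = 0.187346 + 0.010640 = 0.197986.

0.198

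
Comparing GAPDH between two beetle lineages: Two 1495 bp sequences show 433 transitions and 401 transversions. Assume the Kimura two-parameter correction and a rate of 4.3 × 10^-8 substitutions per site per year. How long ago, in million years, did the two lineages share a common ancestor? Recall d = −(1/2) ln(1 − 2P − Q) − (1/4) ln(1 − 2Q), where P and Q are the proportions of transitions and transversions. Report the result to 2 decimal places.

13.17

P = 433/1495 ≈ 0.289632 and Q = 401/1495 ≈ 0.268227.
Under the Kimura two-parameter model, d = −½ ln(1 − 2P − Q) − ¼ ln(1 − 2Q).
1 − 2P − Q = 0.152509, giving −½ ln(0.152509) = 0.940266.
1 − 2Q = 0.463546, giving −¼ ln(0.463546) = 0.192212.
d = 0.940266 + 0.192212 = 1.132478.
Under a molecular clock d = 2μt, so t = d/(2μ) = 1.132478 / (2 × 4.3 × 10^-8) = 13.17 million years.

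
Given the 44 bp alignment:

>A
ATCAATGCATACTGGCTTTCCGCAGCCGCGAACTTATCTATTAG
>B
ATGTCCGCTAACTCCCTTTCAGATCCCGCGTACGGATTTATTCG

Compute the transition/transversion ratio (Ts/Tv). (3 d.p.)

0.133

Transitions are A↔G and C↔T; transversions are all other mismatches.
Transitions: 2. Transversions: 15.
R = 2/15 = 0.133333… ≈ 0.133 (to 3 d.p.).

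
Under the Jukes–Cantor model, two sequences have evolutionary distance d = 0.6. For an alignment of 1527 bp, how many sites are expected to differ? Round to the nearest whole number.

631

Invert JC69: p = (3/4)(1 − e^(−4d/3)) = 0.75 × (1 − e^(-0.8)) = 0.75 × (1 − 0.449329) = 0.413003.
Expected differing sites = pL ≈ 0.413003 × 1527 = 630.655581 ≈ 631.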